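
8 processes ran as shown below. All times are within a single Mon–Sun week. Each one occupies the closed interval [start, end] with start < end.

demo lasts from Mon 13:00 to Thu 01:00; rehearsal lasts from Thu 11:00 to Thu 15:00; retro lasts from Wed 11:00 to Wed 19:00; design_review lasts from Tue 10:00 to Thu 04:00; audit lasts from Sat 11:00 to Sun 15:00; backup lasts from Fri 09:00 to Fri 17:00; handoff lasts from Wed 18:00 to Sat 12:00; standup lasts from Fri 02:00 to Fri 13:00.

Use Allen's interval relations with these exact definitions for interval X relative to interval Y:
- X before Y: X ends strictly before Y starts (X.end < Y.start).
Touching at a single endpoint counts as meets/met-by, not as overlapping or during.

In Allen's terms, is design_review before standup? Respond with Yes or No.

design_review = [Tue 10:00, Thu 04:00], standup = [Fri 02:00, Fri 13:00].
Actual relation of design_review to standup: before.
Asked whether 'before' holds → Yes.

Yes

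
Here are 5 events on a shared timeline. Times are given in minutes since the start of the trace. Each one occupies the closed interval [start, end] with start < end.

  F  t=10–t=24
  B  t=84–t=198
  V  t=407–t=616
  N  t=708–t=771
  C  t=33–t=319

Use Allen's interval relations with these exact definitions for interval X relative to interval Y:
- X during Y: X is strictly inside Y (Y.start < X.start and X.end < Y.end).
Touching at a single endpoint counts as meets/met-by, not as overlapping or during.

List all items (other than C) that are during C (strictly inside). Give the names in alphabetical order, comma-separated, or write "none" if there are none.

Target C = [t=33, t=319].
B [t=84, t=198] → during → yes.
F [t=10, t=24] → before → no.
N [t=708, t=771] → after → no.
V [t=407, t=616] → after → no.
Result: B.

B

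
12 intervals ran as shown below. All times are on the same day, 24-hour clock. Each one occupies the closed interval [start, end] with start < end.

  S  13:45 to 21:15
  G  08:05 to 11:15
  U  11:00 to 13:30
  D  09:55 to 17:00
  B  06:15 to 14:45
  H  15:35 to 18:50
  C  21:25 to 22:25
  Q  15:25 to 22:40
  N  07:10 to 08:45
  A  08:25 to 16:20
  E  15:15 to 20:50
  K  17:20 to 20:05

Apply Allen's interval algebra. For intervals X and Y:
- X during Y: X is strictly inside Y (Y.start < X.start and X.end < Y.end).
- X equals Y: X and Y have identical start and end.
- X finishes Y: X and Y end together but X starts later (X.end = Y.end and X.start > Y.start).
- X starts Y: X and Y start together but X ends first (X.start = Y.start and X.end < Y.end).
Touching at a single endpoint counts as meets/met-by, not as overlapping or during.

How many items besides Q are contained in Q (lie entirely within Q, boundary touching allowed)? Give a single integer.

Target Q = [15:25, 22:40].
A [08:25, 16:20] → overlaps → no.
B [06:15, 14:45] → before → no.
C [21:25, 22:25] → during → counts.
D [09:55, 17:00] → overlaps → no.
E [15:15, 20:50] → overlaps → no.
G [08:05, 11:15] → before → no.
H [15:35, 18:50] → during → counts.
K [17:20, 20:05] → during → counts.
N [07:10, 08:45] → before → no.
S [13:45, 21:15] → overlaps → no.
U [11:00, 13:30] → before → no.
Total: 3.

3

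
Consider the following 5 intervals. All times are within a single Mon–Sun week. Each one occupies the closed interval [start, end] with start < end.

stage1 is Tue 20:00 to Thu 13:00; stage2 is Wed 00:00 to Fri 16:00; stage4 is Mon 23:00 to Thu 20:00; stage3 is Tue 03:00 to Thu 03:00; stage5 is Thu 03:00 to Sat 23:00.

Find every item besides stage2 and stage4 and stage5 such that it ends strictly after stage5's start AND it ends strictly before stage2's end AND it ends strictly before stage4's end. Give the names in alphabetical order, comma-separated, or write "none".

Conditions: its end is strictly after stage5's start (X.end > Thu 03:00) AND its end is strictly before stage2's end (X.end < Fri 16:00) AND its end is strictly before stage4's end (X.end < Thu 20:00).
stage1: end Thu 13:00 > Thu 03:00? ✓; end Thu 13:00 < Fri 16:00? ✓; end Thu 13:00 < Thu 20:00? ✓ → yes.
stage3: end Thu 03:00 > Thu 03:00? ✗; end Thu 03:00 < Fri 16:00? ✓; end Thu 03:00 < Thu 20:00? ✓ → no.
Result: stage1.

stage1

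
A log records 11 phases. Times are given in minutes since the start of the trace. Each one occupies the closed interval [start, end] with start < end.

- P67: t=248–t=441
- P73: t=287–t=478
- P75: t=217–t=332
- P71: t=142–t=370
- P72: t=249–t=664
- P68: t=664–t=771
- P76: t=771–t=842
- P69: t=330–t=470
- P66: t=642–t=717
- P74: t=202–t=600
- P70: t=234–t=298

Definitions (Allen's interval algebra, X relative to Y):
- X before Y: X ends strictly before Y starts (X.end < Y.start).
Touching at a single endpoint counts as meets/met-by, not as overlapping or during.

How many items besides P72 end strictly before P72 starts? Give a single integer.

Target P72 = [t=249, t=664].
P66 [t=642, t=717] → overlapped-by → no.
P67 [t=248, t=441] → overlaps → no.
P68 [t=664, t=771] → met-by → no.
P69 [t=330, t=470] → during → no.
P70 [t=234, t=298] → overlaps → no.
P71 [t=142, t=370] → overlaps → no.
P73 [t=287, t=478] → during → no.
P74 [t=202, t=600] → overlaps → no.
P75 [t=217, t=332] → overlaps → no.
P76 [t=771, t=842] → after → no.
Total: 0.

0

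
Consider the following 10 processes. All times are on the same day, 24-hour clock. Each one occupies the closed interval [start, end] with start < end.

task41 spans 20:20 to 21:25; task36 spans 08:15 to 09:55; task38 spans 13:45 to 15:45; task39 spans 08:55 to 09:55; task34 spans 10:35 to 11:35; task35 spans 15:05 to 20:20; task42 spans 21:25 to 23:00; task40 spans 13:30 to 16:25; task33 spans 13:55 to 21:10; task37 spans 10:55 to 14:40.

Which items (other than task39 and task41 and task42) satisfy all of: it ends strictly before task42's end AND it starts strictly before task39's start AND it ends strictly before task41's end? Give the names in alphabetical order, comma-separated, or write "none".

task36

Conditions: its end is strictly before task42's end (X.end < 23:00) AND its start is strictly before task39's start (X.start < 08:55) AND its end is strictly before task41's end (X.end < 21:25).
task33: end 21:10 < 23:00? ✓; start 13:55 < 08:55? ✗; end 21:10 < 21:25? ✓ → no.
task34: end 11:35 < 23:00? ✓; start 10:35 < 08:55? ✗; end 11:35 < 21:25? ✓ → no.
task35: end 20:20 < 23:00? ✓; start 15:05 < 08:55? ✗; end 20:20 < 21:25? ✓ → no.
task36: end 09:55 < 23:00? ✓; start 08:15 < 08:55? ✓; end 09:55 < 21:25? ✓ → yes.
task37: end 14:40 < 23:00? ✓; start 10:55 < 08:55? ✗; end 14:40 < 21:25? ✓ → no.
task38: end 15:45 < 23:00? ✓; start 13:45 < 08:55? ✗; end 15:45 < 21:25? ✓ → no.
task40: end 16:25 < 23:00? ✓; start 13:30 < 08:55? ✗; end 16:25 < 21:25? ✓ → no.
Result: task36.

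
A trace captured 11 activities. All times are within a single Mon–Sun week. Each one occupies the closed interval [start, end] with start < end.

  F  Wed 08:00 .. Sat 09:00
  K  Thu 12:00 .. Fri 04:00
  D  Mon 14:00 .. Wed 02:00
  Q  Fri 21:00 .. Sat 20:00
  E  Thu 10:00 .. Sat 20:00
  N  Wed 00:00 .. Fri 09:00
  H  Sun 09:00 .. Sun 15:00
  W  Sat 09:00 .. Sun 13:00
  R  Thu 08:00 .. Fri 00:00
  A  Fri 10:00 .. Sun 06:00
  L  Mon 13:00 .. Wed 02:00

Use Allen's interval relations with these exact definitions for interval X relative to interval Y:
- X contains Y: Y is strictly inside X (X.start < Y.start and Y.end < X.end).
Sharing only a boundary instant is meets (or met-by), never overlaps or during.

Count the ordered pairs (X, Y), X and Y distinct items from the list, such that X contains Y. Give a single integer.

6

Checking all 110 ordered pairs for relation 'contains'; matching pairs in alphabetical order:
(A, Q): A contains Q ✓
(E, K): E contains K ✓
(F, K): F contains K ✓
(F, R): F contains R ✓
(N, K): N contains K ✓
(N, R): N contains R ✓
Count: 6.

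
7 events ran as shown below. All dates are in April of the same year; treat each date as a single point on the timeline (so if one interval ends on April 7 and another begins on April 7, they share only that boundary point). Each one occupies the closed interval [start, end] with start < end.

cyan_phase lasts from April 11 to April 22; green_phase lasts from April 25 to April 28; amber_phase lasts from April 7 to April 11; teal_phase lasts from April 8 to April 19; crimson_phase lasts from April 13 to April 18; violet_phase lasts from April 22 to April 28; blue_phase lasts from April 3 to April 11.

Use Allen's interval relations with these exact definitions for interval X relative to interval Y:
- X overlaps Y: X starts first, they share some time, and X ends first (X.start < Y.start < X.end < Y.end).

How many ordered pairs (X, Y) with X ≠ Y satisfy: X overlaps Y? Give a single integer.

Checking all 42 ordered pairs for relation 'overlaps'; matching pairs in alphabetical order:
(amber_phase, teal_phase): amber_phase overlaps teal_phase ✓
(blue_phase, teal_phase): blue_phase overlaps teal_phase ✓
(teal_phase, cyan_phase): teal_phase overlaps cyan_phase ✓
Count: 3.

3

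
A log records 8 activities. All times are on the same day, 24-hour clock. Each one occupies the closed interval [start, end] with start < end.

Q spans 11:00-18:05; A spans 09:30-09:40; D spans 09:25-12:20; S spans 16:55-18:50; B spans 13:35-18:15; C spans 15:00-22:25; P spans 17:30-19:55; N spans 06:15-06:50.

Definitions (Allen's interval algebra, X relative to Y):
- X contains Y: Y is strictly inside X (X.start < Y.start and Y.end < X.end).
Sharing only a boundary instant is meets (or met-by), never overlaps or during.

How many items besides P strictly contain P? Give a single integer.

1

Target P = [17:30, 19:55].
A [09:30, 09:40] → before → no.
B [13:35, 18:15] → overlaps → no.
C [15:00, 22:25] → contains → counts.
D [09:25, 12:20] → before → no.
N [06:15, 06:50] → before → no.
Q [11:00, 18:05] → overlaps → no.
S [16:55, 18:50] → overlaps → no.
Total: 1.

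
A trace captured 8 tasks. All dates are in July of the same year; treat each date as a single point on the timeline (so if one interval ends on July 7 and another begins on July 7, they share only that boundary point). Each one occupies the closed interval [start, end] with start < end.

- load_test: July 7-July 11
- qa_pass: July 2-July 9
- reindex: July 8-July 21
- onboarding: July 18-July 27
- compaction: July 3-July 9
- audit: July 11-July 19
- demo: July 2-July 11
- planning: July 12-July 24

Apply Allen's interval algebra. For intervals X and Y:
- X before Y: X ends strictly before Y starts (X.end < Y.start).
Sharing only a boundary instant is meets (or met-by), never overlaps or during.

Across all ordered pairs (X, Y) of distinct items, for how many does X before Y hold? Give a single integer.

Checking all 56 ordered pairs for relation 'before'; matching pairs in alphabetical order:
(compaction, audit): compaction before audit ✓
(compaction, onboarding): compaction before onboarding ✓
(compaction, planning): compaction before planning ✓
(demo, onboarding): demo before onboarding ✓
(demo, planning): demo before planning ✓
(load_test, onboarding): load_test before onboarding ✓
(load_test, planning): load_test before planning ✓
(qa_pass, audit): qa_pass before audit ✓
(qa_pass, onboarding): qa_pass before onboarding ✓
(qa_pass, planning): qa_pass before planning ✓
Count: 10.

10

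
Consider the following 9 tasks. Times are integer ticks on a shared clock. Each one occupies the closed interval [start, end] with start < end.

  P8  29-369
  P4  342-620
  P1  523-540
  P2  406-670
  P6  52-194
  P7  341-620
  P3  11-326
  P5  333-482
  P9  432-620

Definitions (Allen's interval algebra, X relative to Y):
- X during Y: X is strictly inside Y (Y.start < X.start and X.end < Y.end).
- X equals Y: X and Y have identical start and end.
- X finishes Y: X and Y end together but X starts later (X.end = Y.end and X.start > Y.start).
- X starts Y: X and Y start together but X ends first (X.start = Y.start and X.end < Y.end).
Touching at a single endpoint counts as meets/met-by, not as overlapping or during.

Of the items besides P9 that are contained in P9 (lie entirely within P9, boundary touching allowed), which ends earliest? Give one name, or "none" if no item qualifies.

P1

Target P9 = [432, 620].
P1 [523, 540] → during → candidate.
P2 [406, 670] → contains → excluded.
P3 [11, 326] → before → excluded.
P4 [342, 620] → finished-by → excluded.
P5 [333, 482] → overlaps → excluded.
P6 [52, 194] → before → excluded.
P7 [341, 620] → finished-by → excluded.
P8 [29, 369] → before → excluded.
Among candidates, earliest end is 540 → P1.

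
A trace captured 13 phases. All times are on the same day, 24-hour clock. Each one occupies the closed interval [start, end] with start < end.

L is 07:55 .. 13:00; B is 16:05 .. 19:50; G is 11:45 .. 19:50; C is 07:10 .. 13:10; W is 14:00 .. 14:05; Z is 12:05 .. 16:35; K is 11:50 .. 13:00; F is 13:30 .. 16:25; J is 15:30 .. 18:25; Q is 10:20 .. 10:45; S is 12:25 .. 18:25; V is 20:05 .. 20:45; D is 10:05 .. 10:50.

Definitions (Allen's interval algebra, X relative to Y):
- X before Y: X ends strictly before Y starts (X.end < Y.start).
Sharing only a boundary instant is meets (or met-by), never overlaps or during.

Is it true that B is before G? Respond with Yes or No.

B = [16:05, 19:50], G = [11:45, 19:50].
Actual relation of B to G: finishes.
Asked whether 'before' holds → No.

No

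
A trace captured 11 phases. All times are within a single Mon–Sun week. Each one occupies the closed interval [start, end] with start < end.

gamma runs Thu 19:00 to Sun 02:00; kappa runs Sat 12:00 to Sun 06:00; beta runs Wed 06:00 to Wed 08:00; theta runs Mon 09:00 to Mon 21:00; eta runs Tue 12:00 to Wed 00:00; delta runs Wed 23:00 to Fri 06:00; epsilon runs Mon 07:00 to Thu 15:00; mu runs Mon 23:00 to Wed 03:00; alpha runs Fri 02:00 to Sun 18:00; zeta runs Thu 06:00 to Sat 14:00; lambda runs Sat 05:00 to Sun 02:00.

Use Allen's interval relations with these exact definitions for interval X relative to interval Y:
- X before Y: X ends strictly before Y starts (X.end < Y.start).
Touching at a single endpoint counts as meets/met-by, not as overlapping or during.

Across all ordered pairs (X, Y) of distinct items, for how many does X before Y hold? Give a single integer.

Checking all 110 ordered pairs for relation 'before'; matching pairs in alphabetical order:
(beta, alpha): beta before alpha ✓
(beta, delta): beta before delta ✓
(beta, gamma): beta before gamma ✓
(beta, kappa): beta before kappa ✓
(beta, lambda): beta before lambda ✓
(beta, zeta): beta before zeta ✓
(delta, kappa): delta before kappa ✓
(delta, lambda): delta before lambda ✓
(epsilon, alpha): epsilon before alpha ✓
(epsilon, gamma): epsilon before gamma ✓
(epsilon, kappa): epsilon before kappa ✓
(epsilon, lambda): epsilon before lambda ✓
(eta, alpha): eta before alpha ✓
(eta, beta): eta before beta ✓
(eta, delta): eta before delta ✓
(eta, gamma): eta before gamma ✓
(eta, kappa): eta before kappa ✓
(eta, lambda): eta before lambda ✓
(eta, zeta): eta before zeta ✓
(mu, alpha): mu before alpha ✓
(mu, beta): mu before beta ✓
(mu, delta): mu before delta ✓
(mu, gamma): mu before gamma ✓
(mu, kappa): mu before kappa ✓
... plus 11 further pairs not listed.
Count: 35.

35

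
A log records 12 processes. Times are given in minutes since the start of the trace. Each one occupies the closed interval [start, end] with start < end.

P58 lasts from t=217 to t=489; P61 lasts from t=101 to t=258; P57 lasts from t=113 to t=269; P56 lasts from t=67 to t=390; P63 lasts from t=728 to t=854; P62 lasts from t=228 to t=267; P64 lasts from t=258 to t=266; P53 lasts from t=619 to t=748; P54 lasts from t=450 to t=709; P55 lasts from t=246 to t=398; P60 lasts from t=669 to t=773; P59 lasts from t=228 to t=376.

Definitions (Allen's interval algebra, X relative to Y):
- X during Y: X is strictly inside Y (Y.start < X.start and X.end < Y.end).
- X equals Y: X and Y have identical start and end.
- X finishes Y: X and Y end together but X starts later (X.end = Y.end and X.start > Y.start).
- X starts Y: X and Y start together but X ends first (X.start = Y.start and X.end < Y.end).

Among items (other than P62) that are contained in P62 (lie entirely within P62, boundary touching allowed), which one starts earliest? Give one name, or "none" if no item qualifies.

P64

Target P62 = [t=228, t=267].
P53 [t=619, t=748] → after → excluded.
P54 [t=450, t=709] → after → excluded.
P55 [t=246, t=398] → overlapped-by → excluded.
P56 [t=67, t=390] → contains → excluded.
P57 [t=113, t=269] → contains → excluded.
P58 [t=217, t=489] → contains → excluded.
P59 [t=228, t=376] → started-by → excluded.
P60 [t=669, t=773] → after → excluded.
P61 [t=101, t=258] → overlaps → excluded.
P63 [t=728, t=854] → after → excluded.
P64 [t=258, t=266] → during → candidate.
Among candidates, earliest start is t=258 → P64.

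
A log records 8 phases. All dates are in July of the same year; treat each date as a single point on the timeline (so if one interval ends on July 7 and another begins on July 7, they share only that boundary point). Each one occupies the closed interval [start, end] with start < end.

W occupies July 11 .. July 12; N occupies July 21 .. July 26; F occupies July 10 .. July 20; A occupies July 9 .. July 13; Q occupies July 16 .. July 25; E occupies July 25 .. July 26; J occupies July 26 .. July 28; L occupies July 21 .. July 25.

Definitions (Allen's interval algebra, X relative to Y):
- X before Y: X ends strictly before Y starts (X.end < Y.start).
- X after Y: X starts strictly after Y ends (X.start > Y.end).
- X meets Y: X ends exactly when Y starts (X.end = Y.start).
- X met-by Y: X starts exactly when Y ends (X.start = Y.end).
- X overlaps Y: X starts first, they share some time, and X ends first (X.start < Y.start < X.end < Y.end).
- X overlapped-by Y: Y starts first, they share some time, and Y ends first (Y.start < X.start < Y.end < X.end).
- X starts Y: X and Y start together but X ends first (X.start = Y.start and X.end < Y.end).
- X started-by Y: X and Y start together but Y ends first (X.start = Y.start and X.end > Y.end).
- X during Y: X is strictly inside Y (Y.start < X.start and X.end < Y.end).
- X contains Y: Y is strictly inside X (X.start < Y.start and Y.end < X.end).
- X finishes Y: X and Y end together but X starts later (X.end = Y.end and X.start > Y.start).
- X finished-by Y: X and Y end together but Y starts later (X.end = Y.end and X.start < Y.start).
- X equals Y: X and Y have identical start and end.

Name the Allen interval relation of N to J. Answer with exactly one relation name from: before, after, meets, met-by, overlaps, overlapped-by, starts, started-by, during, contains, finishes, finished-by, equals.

meets

N = [July 21, July 26]; J = [July 26, July 28].
Compare endpoints: N.start < J.start, N.start < J.end, N.end = J.start, N.end < J.end.
That pattern is 'meets'.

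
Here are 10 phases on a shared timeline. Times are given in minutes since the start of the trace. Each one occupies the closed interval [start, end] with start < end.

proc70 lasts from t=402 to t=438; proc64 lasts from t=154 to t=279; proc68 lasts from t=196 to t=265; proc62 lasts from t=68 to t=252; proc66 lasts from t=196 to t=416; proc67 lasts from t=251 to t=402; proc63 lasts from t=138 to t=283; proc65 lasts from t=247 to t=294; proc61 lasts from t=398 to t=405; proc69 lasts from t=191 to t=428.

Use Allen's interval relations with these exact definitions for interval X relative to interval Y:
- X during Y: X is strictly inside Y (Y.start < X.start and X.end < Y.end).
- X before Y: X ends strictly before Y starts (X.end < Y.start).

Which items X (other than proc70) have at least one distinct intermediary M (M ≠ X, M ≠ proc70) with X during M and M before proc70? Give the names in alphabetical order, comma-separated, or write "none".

Target proc70 = [t=402, t=438].
Intermediaries M with M before proc70: proc62, proc63, proc64, proc65, proc68.
Via proc62 — items with X during proc62: none.
Via proc63 — items with X during proc63: proc64, proc68.
Via proc64 — items with X during proc64: proc68.
Via proc65 — items with X during proc65: none.
Via proc68 — items with X during proc68: none.
Union: proc64, proc68.

proc64, proc68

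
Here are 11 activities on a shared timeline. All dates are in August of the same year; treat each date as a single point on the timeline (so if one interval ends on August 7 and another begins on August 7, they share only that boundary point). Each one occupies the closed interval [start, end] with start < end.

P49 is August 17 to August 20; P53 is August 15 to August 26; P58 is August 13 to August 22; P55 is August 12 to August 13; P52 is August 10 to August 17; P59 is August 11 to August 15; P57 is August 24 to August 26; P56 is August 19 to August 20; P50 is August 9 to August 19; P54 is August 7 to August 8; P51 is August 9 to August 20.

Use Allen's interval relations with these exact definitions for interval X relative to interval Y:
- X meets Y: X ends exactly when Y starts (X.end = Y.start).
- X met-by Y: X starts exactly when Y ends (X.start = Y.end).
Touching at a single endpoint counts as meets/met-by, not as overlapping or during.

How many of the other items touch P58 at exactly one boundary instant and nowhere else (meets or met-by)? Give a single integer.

1

Target P58 = [August 13, August 22].
P49 [August 17, August 20] → during → no.
P50 [August 9, August 19] → overlaps → no.
P51 [August 9, August 20] → overlaps → no.
P52 [August 10, August 17] → overlaps → no.
P53 [August 15, August 26] → overlapped-by → no.
P54 [August 7, August 8] → before → no.
P55 [August 12, August 13] → meets → counts.
P56 [August 19, August 20] → during → no.
P57 [August 24, August 26] → after → no.
P59 [August 11, August 15] → overlaps → no.
Total: 1.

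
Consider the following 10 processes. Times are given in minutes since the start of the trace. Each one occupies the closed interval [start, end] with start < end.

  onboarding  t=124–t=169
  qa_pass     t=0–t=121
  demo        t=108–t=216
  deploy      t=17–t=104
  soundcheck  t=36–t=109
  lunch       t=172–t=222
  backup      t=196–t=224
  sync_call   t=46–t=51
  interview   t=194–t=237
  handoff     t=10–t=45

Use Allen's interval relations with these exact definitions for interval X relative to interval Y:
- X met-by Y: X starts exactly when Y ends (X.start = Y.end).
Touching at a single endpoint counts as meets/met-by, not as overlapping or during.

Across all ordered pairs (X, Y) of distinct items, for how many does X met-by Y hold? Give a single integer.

Checking all 90 ordered pairs for relation 'met-by'; matching pairs in alphabetical order:
No pair satisfies it.
Count: 0.

0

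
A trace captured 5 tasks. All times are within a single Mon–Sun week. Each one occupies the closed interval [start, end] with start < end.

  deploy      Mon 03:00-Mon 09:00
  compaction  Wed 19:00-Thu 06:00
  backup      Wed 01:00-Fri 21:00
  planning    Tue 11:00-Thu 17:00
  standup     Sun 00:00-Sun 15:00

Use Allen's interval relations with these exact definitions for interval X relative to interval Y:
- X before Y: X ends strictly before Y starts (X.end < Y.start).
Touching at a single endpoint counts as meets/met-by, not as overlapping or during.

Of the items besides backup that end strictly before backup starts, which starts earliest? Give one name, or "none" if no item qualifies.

Target backup = [Wed 01:00, Fri 21:00].
compaction [Wed 19:00, Thu 06:00] → during → excluded.
deploy [Mon 03:00, Mon 09:00] → before → candidate.
planning [Tue 11:00, Thu 17:00] → overlaps → excluded.
standup [Sun 00:00, Sun 15:00] → after → excluded.
Among candidates, earliest start is Mon 03:00 → deploy.

deploy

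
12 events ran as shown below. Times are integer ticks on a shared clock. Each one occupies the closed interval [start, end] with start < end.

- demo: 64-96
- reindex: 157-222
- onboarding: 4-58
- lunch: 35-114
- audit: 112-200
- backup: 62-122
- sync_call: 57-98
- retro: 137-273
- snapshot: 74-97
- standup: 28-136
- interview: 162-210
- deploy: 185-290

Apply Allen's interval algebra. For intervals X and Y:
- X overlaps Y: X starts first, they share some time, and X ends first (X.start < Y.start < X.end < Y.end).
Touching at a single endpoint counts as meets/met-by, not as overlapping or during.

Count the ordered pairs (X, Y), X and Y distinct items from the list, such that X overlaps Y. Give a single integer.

Checking all 132 ordered pairs for relation 'overlaps'; matching pairs in alphabetical order:
(audit, deploy): audit overlaps deploy ✓
(audit, interview): audit overlaps interview ✓
(audit, reindex): audit overlaps reindex ✓
(audit, retro): audit overlaps retro ✓
(backup, audit): backup overlaps audit ✓
(demo, snapshot): demo overlaps snapshot ✓
(interview, deploy): interview overlaps deploy ✓
(lunch, audit): lunch overlaps audit ✓
(lunch, backup): lunch overlaps backup ✓
(onboarding, lunch): onboarding overlaps lunch ✓
(onboarding, standup): onboarding overlaps standup ✓
(onboarding, sync_call): onboarding overlaps sync_call ✓
(reindex, deploy): reindex overlaps deploy ✓
(retro, deploy): retro overlaps deploy ✓
(standup, audit): standup overlaps audit ✓
(sync_call, backup): sync_call overlaps backup ✓
Count: 16.

16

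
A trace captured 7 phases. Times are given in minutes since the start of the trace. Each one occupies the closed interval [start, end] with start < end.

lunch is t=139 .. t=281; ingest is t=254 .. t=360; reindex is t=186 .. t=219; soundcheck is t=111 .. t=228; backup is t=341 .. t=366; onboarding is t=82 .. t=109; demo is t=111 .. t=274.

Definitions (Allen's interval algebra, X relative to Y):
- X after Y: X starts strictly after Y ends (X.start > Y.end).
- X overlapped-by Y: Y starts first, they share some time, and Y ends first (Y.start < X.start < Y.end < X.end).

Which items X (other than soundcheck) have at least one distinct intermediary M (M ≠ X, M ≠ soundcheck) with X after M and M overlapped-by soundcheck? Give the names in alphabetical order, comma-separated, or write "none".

Target soundcheck = [t=111, t=228].
Intermediaries M with M overlapped-by soundcheck: lunch.
Via lunch — items with X after lunch: backup.
Union: backup.

backup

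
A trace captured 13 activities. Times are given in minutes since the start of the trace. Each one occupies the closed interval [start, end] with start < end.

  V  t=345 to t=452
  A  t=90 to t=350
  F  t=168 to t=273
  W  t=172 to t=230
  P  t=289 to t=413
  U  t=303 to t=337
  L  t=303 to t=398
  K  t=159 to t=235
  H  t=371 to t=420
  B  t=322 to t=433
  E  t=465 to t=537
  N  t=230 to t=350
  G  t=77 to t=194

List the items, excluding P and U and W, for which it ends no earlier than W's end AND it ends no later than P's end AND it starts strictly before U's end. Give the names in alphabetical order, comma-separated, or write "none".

A, F, K, L, N

Conditions: its end is no earlier than W's end (X.end >= t=230) AND its end is no later than P's end (X.end <= t=413) AND its start is strictly before U's end (X.start < t=337).
A: end t=350 >= t=230? ✓; end t=350 <= t=413? ✓; start t=90 < t=337? ✓ → yes.
B: end t=433 >= t=230? ✓; end t=433 <= t=413? ✗; start t=322 < t=337? ✓ → no.
E: end t=537 >= t=230? ✓; end t=537 <= t=413? ✗; start t=465 < t=337? ✗ → no.
F: end t=273 >= t=230? ✓; end t=273 <= t=413? ✓; start t=168 < t=337? ✓ → yes.
G: end t=194 >= t=230? ✗; end t=194 <= t=413? ✓; start t=77 < t=337? ✓ → no.
H: end t=420 >= t=230? ✓; end t=420 <= t=413? ✗; start t=371 < t=337? ✗ → no.
K: end t=235 >= t=230? ✓; end t=235 <= t=413? ✓; start t=159 < t=337? ✓ → yes.
L: end t=398 >= t=230? ✓; end t=398 <= t=413? ✓; start t=303 < t=337? ✓ → yes.
N: end t=350 >= t=230? ✓; end t=350 <= t=413? ✓; start t=230 < t=337? ✓ → yes.
V: end t=452 >= t=230? ✓; end t=452 <= t=413? ✗; start t=345 < t=337? ✗ → no.
Result: A, F, K, L, N.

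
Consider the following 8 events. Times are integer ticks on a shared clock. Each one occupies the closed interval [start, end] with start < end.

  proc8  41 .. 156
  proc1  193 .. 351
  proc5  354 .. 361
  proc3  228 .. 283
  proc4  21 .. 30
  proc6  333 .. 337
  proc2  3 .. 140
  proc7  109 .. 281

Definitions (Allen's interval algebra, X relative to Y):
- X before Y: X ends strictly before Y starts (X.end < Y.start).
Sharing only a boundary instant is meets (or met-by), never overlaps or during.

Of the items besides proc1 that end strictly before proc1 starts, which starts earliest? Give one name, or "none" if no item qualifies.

proc2

Target proc1 = [193, 351].
proc2 [3, 140] → before → candidate.
proc3 [228, 283] → during → excluded.
proc4 [21, 30] → before → candidate.
proc5 [354, 361] → after → excluded.
proc6 [333, 337] → during → excluded.
proc7 [109, 281] → overlaps → excluded.
proc8 [41, 156] → before → candidate.
Among candidates, earliest start is 3 → proc2.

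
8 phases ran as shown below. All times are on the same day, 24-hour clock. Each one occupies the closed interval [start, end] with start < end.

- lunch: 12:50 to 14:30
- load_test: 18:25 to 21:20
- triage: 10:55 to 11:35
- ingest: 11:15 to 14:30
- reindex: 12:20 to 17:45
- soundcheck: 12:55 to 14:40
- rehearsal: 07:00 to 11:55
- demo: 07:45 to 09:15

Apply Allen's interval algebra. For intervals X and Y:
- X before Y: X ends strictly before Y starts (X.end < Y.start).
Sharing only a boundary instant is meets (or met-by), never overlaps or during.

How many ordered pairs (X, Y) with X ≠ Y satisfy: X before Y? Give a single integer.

Checking all 56 ordered pairs for relation 'before'; matching pairs in alphabetical order:
(demo, ingest): demo before ingest ✓
(demo, load_test): demo before load_test ✓
(demo, lunch): demo before lunch ✓
(demo, reindex): demo before reindex ✓
(demo, soundcheck): demo before soundcheck ✓
(demo, triage): demo before triage ✓
(ingest, load_test): ingest before load_test ✓
(lunch, load_test): lunch before load_test ✓
(rehearsal, load_test): rehearsal before load_test ✓
(rehearsal, lunch): rehearsal before lunch ✓
(rehearsal, reindex): rehearsal before reindex ✓
(rehearsal, soundcheck): rehearsal before soundcheck ✓
(reindex, load_test): reindex before load_test ✓
(soundcheck, load_test): soundcheck before load_test ✓
(triage, load_test): triage before load_test ✓
(triage, lunch): triage before lunch ✓
(triage, reindex): triage before reindex ✓
(triage, soundcheck): triage before soundcheck ✓
Count: 18.

18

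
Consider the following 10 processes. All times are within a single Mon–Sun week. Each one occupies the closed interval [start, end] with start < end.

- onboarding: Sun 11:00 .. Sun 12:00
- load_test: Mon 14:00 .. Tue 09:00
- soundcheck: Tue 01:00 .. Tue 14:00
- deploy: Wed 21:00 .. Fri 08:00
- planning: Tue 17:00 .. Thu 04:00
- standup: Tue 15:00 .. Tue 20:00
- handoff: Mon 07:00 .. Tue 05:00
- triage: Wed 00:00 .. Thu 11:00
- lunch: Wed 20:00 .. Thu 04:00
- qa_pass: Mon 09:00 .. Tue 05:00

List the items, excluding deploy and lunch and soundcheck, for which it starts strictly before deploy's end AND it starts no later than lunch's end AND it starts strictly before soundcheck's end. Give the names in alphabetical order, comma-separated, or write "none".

handoff, load_test, qa_pass

Conditions: its start is strictly before deploy's end (X.start < Fri 08:00) AND its start is no later than lunch's end (X.start <= Thu 04:00) AND its start is strictly before soundcheck's end (X.start < Tue 14:00).
handoff: start Mon 07:00 < Fri 08:00? ✓; start Mon 07:00 <= Thu 04:00? ✓; start Mon 07:00 < Tue 14:00? ✓ → yes.
load_test: start Mon 14:00 < Fri 08:00? ✓; start Mon 14:00 <= Thu 04:00? ✓; start Mon 14:00 < Tue 14:00? ✓ → yes.
onboarding: start Sun 11:00 < Fri 08:00? ✗; start Sun 11:00 <= Thu 04:00? ✗; start Sun 11:00 < Tue 14:00? ✗ → no.
planning: start Tue 17:00 < Fri 08:00? ✓; start Tue 17:00 <= Thu 04:00? ✓; start Tue 17:00 < Tue 14:00? ✗ → no.
qa_pass: start Mon 09:00 < Fri 08:00? ✓; start Mon 09:00 <= Thu 04:00? ✓; start Mon 09:00 < Tue 14:00? ✓ → yes.
standup: start Tue 15:00 < Fri 08:00? ✓; start Tue 15:00 <= Thu 04:00? ✓; start Tue 15:00 < Tue 14:00? ✗ → no.
triage: start Wed 00:00 < Fri 08:00? ✓; start Wed 00:00 <= Thu 04:00? ✓; start Wed 00:00 < Tue 14:00? ✗ → no.
Result: handoff, load_test, qa_pass.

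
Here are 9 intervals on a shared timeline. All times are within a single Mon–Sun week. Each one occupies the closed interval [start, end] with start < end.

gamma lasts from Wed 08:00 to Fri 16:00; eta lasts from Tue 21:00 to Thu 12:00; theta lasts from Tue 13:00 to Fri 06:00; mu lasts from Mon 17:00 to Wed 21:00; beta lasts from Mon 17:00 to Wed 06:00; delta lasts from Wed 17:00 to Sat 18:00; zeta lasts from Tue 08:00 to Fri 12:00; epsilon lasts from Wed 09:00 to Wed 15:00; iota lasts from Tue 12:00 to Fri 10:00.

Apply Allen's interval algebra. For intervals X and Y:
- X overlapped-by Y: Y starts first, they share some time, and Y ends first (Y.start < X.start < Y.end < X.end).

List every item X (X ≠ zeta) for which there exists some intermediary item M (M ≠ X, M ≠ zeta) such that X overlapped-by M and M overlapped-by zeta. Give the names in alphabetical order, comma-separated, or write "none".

delta

Target zeta = [Tue 08:00, Fri 12:00].
Intermediaries M with M overlapped-by zeta: delta, gamma.
Via delta — items with X overlapped-by delta: none.
Via gamma — items with X overlapped-by gamma: delta.
Union: delta.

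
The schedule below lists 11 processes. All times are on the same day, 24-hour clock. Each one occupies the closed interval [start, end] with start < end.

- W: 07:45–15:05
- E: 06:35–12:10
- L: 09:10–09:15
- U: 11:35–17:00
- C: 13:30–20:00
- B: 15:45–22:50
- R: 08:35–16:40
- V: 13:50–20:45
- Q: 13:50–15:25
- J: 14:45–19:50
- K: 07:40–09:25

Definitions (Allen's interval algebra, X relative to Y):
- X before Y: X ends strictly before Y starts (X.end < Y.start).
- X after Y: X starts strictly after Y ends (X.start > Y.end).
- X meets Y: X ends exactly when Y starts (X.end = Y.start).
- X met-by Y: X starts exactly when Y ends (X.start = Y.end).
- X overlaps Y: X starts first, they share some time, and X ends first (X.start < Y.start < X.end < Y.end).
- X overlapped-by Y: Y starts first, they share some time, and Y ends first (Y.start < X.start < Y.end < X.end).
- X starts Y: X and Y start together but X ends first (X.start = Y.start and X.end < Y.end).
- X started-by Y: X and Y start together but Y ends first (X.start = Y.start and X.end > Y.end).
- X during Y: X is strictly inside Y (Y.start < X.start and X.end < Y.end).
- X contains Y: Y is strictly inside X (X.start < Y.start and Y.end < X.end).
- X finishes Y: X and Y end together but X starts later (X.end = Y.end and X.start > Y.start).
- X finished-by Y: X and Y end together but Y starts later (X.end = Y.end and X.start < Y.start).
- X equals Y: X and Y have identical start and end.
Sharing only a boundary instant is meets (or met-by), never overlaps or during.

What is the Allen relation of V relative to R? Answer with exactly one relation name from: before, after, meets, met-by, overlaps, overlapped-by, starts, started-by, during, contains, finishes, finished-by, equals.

V = [13:50, 20:45]; R = [08:35, 16:40].
Compare endpoints: V.start > R.start, V.start < R.end, V.end > R.start, V.end > R.end.
That pattern is 'overlapped-by'.

overlapped-by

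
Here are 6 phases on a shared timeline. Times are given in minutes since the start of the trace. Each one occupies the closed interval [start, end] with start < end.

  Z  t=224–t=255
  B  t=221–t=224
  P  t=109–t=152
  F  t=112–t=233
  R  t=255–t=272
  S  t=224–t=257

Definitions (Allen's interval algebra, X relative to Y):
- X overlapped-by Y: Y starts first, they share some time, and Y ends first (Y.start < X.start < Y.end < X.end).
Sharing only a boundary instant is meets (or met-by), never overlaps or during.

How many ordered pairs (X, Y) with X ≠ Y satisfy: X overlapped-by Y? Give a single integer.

4

Checking all 30 ordered pairs for relation 'overlapped-by'; matching pairs in alphabetical order:
(F, P): F overlapped-by P ✓
(R, S): R overlapped-by S ✓
(S, F): S overlapped-by F ✓
(Z, F): Z overlapped-by F ✓
Count: 4.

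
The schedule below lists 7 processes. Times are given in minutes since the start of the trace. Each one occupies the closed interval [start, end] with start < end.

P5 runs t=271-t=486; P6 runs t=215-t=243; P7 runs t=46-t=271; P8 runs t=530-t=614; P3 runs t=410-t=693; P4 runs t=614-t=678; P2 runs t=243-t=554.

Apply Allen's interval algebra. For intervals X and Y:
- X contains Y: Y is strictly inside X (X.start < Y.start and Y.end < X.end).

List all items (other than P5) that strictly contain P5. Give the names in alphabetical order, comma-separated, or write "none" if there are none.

Target P5 = [t=271, t=486].
P2 [t=243, t=554] → contains → yes.
P3 [t=410, t=693] → overlapped-by → no.
P4 [t=614, t=678] → after → no.
P6 [t=215, t=243] → before → no.
P7 [t=46, t=271] → meets → no.
P8 [t=530, t=614] → after → no.
Result: P2.

P2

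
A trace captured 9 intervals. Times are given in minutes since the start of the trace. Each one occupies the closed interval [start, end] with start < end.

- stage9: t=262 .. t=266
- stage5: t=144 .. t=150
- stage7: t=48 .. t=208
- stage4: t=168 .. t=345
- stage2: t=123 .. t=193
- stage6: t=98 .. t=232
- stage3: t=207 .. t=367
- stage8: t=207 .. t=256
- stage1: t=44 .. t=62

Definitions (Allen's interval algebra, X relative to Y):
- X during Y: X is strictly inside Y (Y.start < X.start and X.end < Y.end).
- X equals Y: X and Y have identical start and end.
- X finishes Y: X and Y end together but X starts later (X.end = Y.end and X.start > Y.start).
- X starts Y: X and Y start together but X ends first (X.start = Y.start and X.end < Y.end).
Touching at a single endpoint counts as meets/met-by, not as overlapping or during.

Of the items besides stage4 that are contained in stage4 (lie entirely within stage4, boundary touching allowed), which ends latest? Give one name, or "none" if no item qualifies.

Target stage4 = [t=168, t=345].
stage1 [t=44, t=62] → before → excluded.
stage2 [t=123, t=193] → overlaps → excluded.
stage3 [t=207, t=367] → overlapped-by → excluded.
stage5 [t=144, t=150] → before → excluded.
stage6 [t=98, t=232] → overlaps → excluded.
stage7 [t=48, t=208] → overlaps → excluded.
stage8 [t=207, t=256] → during → candidate.
stage9 [t=262, t=266] → during → candidate.
Among candidates, latest end is t=266 → stage9.

stage9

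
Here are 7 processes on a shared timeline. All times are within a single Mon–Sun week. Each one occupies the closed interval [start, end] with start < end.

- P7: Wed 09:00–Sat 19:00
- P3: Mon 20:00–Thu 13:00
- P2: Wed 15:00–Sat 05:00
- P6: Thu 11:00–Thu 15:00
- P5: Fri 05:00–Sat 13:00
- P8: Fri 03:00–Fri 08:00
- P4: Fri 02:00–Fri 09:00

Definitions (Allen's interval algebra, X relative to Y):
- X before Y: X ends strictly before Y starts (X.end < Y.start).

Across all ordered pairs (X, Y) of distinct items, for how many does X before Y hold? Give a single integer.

Checking all 42 ordered pairs for relation 'before'; matching pairs in alphabetical order:
(P3, P4): P3 before P4 ✓
(P3, P5): P3 before P5 ✓
(P3, P8): P3 before P8 ✓
(P6, P4): P6 before P4 ✓
(P6, P5): P6 before P5 ✓
(P6, P8): P6 before P8 ✓
Count: 6.

6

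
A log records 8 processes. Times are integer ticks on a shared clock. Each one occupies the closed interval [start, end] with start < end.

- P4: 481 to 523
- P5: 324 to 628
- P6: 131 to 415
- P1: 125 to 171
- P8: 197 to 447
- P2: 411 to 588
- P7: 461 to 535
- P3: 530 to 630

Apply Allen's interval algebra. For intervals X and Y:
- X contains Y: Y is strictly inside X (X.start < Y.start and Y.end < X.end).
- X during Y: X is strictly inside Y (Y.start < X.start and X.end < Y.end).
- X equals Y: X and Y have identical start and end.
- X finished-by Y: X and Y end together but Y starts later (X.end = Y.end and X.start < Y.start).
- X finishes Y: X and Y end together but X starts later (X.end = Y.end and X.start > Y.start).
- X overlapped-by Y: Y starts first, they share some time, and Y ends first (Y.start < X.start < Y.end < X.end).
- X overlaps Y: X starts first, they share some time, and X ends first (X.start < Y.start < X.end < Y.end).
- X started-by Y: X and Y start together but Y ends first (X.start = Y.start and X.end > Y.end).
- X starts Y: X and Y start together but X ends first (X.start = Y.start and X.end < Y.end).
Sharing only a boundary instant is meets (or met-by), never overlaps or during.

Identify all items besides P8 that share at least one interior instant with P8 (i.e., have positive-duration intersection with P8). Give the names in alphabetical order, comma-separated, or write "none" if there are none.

Target P8 = [197, 447].
P1 [125, 171] → before → no.
P2 [411, 588] → overlapped-by → yes.
P3 [530, 630] → after → no.
P4 [481, 523] → after → no.
P5 [324, 628] → overlapped-by → yes.
P6 [131, 415] → overlaps → yes.
P7 [461, 535] → after → no.
Result: P2, P5, P6.

P2, P5, P6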